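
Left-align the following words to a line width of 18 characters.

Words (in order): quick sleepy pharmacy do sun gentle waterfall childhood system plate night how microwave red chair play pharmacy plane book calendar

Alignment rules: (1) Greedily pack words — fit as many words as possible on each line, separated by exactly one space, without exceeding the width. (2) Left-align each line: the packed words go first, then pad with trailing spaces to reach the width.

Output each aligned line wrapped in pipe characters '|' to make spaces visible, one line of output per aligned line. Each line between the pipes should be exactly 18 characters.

Line 1: ['quick', 'sleepy'] (min_width=12, slack=6)
Line 2: ['pharmacy', 'do', 'sun'] (min_width=15, slack=3)
Line 3: ['gentle', 'waterfall'] (min_width=16, slack=2)
Line 4: ['childhood', 'system'] (min_width=16, slack=2)
Line 5: ['plate', 'night', 'how'] (min_width=15, slack=3)
Line 6: ['microwave', 'red'] (min_width=13, slack=5)
Line 7: ['chair', 'play'] (min_width=10, slack=8)
Line 8: ['pharmacy', 'plane'] (min_width=14, slack=4)
Line 9: ['book', 'calendar'] (min_width=13, slack=5)

Answer: |quick sleepy      |
|pharmacy do sun   |
|gentle waterfall  |
|childhood system  |
|plate night how   |
|microwave red     |
|chair play        |
|pharmacy plane    |
|book calendar     |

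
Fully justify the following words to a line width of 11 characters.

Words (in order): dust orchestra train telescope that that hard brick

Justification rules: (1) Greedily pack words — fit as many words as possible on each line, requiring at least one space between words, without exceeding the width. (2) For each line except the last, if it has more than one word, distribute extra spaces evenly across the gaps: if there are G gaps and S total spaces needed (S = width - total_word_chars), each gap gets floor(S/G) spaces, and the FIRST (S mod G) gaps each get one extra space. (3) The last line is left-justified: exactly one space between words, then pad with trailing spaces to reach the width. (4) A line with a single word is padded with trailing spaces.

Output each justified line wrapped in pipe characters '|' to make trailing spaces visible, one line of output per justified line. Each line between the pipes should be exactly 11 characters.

Answer: |dust       |
|orchestra  |
|train      |
|telescope  |
|that   that|
|hard brick |

Derivation:
Line 1: ['dust'] (min_width=4, slack=7)
Line 2: ['orchestra'] (min_width=9, slack=2)
Line 3: ['train'] (min_width=5, slack=6)
Line 4: ['telescope'] (min_width=9, slack=2)
Line 5: ['that', 'that'] (min_width=9, slack=2)
Line 6: ['hard', 'brick'] (min_width=10, slack=1)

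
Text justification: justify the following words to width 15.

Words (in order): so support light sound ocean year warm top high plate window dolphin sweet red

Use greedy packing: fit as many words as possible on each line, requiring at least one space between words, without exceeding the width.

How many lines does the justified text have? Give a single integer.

Answer: 6

Derivation:
Line 1: ['so', 'support'] (min_width=10, slack=5)
Line 2: ['light', 'sound'] (min_width=11, slack=4)
Line 3: ['ocean', 'year', 'warm'] (min_width=15, slack=0)
Line 4: ['top', 'high', 'plate'] (min_width=14, slack=1)
Line 5: ['window', 'dolphin'] (min_width=14, slack=1)
Line 6: ['sweet', 'red'] (min_width=9, slack=6)
Total lines: 6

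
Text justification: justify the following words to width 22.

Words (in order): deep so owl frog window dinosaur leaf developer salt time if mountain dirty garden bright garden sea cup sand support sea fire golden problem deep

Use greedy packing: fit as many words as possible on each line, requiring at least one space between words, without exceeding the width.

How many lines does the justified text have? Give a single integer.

Line 1: ['deep', 'so', 'owl', 'frog'] (min_width=16, slack=6)
Line 2: ['window', 'dinosaur', 'leaf'] (min_width=20, slack=2)
Line 3: ['developer', 'salt', 'time', 'if'] (min_width=22, slack=0)
Line 4: ['mountain', 'dirty', 'garden'] (min_width=21, slack=1)
Line 5: ['bright', 'garden', 'sea', 'cup'] (min_width=21, slack=1)
Line 6: ['sand', 'support', 'sea', 'fire'] (min_width=21, slack=1)
Line 7: ['golden', 'problem', 'deep'] (min_width=19, slack=3)
Total lines: 7

Answer: 7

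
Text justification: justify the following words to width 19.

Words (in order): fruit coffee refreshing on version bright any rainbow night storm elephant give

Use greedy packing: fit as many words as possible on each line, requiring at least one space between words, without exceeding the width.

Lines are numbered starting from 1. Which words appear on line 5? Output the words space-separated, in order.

Line 1: ['fruit', 'coffee'] (min_width=12, slack=7)
Line 2: ['refreshing', 'on'] (min_width=13, slack=6)
Line 3: ['version', 'bright', 'any'] (min_width=18, slack=1)
Line 4: ['rainbow', 'night', 'storm'] (min_width=19, slack=0)
Line 5: ['elephant', 'give'] (min_width=13, slack=6)

Answer: elephant give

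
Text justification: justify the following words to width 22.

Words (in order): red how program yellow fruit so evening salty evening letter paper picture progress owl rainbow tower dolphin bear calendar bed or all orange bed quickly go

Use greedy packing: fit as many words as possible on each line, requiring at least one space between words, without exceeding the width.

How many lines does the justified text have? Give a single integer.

Answer: 8

Derivation:
Line 1: ['red', 'how', 'program', 'yellow'] (min_width=22, slack=0)
Line 2: ['fruit', 'so', 'evening', 'salty'] (min_width=22, slack=0)
Line 3: ['evening', 'letter', 'paper'] (min_width=20, slack=2)
Line 4: ['picture', 'progress', 'owl'] (min_width=20, slack=2)
Line 5: ['rainbow', 'tower', 'dolphin'] (min_width=21, slack=1)
Line 6: ['bear', 'calendar', 'bed', 'or'] (min_width=20, slack=2)
Line 7: ['all', 'orange', 'bed', 'quickly'] (min_width=22, slack=0)
Line 8: ['go'] (min_width=2, slack=20)
Total lines: 8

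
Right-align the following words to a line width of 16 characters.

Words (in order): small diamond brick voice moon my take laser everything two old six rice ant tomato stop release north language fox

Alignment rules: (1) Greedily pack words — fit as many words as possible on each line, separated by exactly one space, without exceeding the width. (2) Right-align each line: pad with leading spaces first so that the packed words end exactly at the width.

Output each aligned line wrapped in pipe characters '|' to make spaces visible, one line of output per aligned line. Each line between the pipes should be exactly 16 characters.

Line 1: ['small', 'diamond'] (min_width=13, slack=3)
Line 2: ['brick', 'voice', 'moon'] (min_width=16, slack=0)
Line 3: ['my', 'take', 'laser'] (min_width=13, slack=3)
Line 4: ['everything', 'two'] (min_width=14, slack=2)
Line 5: ['old', 'six', 'rice', 'ant'] (min_width=16, slack=0)
Line 6: ['tomato', 'stop'] (min_width=11, slack=5)
Line 7: ['release', 'north'] (min_width=13, slack=3)
Line 8: ['language', 'fox'] (min_width=12, slack=4)

Answer: |   small diamond|
|brick voice moon|
|   my take laser|
|  everything two|
|old six rice ant|
|     tomato stop|
|   release north|
|    language fox|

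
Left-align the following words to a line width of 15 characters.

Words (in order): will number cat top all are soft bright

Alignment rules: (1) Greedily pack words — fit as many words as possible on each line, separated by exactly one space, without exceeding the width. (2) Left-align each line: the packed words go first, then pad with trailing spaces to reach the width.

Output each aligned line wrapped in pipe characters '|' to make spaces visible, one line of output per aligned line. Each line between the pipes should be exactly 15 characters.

Answer: |will number cat|
|top all are    |
|soft bright    |

Derivation:
Line 1: ['will', 'number', 'cat'] (min_width=15, slack=0)
Line 2: ['top', 'all', 'are'] (min_width=11, slack=4)
Line 3: ['soft', 'bright'] (min_width=11, slack=4)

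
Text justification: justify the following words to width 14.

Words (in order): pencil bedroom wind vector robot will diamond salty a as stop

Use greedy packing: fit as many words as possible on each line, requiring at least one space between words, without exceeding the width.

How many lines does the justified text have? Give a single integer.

Line 1: ['pencil', 'bedroom'] (min_width=14, slack=0)
Line 2: ['wind', 'vector'] (min_width=11, slack=3)
Line 3: ['robot', 'will'] (min_width=10, slack=4)
Line 4: ['diamond', 'salty'] (min_width=13, slack=1)
Line 5: ['a', 'as', 'stop'] (min_width=9, slack=5)
Total lines: 5

Answer: 5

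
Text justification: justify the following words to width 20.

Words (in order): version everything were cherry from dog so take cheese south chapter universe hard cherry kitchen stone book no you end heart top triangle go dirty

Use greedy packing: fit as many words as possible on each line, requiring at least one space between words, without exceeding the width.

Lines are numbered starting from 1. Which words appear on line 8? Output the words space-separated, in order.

Line 1: ['version', 'everything'] (min_width=18, slack=2)
Line 2: ['were', 'cherry', 'from', 'dog'] (min_width=20, slack=0)
Line 3: ['so', 'take', 'cheese', 'south'] (min_width=20, slack=0)
Line 4: ['chapter', 'universe'] (min_width=16, slack=4)
Line 5: ['hard', 'cherry', 'kitchen'] (min_width=19, slack=1)
Line 6: ['stone', 'book', 'no', 'you'] (min_width=17, slack=3)
Line 7: ['end', 'heart', 'top'] (min_width=13, slack=7)
Line 8: ['triangle', 'go', 'dirty'] (min_width=17, slack=3)

Answer: triangle go dirty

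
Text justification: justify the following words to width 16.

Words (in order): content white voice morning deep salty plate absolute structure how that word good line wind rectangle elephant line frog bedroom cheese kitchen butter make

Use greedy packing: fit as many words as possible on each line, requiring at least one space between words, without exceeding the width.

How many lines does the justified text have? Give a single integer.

Line 1: ['content', 'white'] (min_width=13, slack=3)
Line 2: ['voice', 'morning'] (min_width=13, slack=3)
Line 3: ['deep', 'salty', 'plate'] (min_width=16, slack=0)
Line 4: ['absolute'] (min_width=8, slack=8)
Line 5: ['structure', 'how'] (min_width=13, slack=3)
Line 6: ['that', 'word', 'good'] (min_width=14, slack=2)
Line 7: ['line', 'wind'] (min_width=9, slack=7)
Line 8: ['rectangle'] (min_width=9, slack=7)
Line 9: ['elephant', 'line'] (min_width=13, slack=3)
Line 10: ['frog', 'bedroom'] (min_width=12, slack=4)
Line 11: ['cheese', 'kitchen'] (min_width=14, slack=2)
Line 12: ['butter', 'make'] (min_width=11, slack=5)
Total lines: 12

Answer: 12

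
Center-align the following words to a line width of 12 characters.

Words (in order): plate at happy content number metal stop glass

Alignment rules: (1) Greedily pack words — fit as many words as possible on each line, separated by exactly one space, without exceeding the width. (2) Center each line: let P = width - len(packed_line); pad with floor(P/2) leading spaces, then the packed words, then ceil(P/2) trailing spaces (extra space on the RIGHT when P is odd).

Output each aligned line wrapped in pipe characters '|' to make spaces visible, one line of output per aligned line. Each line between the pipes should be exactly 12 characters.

Line 1: ['plate', 'at'] (min_width=8, slack=4)
Line 2: ['happy'] (min_width=5, slack=7)
Line 3: ['content'] (min_width=7, slack=5)
Line 4: ['number', 'metal'] (min_width=12, slack=0)
Line 5: ['stop', 'glass'] (min_width=10, slack=2)

Answer: |  plate at  |
|   happy    |
|  content   |
|number metal|
| stop glass |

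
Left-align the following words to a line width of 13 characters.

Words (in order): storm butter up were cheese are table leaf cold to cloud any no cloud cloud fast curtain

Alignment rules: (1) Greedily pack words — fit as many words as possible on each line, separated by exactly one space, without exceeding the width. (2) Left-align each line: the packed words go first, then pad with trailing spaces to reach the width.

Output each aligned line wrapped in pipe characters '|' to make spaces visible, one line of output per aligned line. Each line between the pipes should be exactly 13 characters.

Line 1: ['storm', 'butter'] (min_width=12, slack=1)
Line 2: ['up', 'were'] (min_width=7, slack=6)
Line 3: ['cheese', 'are'] (min_width=10, slack=3)
Line 4: ['table', 'leaf'] (min_width=10, slack=3)
Line 5: ['cold', 'to', 'cloud'] (min_width=13, slack=0)
Line 6: ['any', 'no', 'cloud'] (min_width=12, slack=1)
Line 7: ['cloud', 'fast'] (min_width=10, slack=3)
Line 8: ['curtain'] (min_width=7, slack=6)

Answer: |storm butter |
|up were      |
|cheese are   |
|table leaf   |
|cold to cloud|
|any no cloud |
|cloud fast   |
|curtain      |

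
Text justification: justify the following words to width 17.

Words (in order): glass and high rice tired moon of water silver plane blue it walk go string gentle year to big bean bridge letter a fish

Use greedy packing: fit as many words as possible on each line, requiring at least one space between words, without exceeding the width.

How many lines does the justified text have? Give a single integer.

Answer: 8

Derivation:
Line 1: ['glass', 'and', 'high'] (min_width=14, slack=3)
Line 2: ['rice', 'tired', 'moon'] (min_width=15, slack=2)
Line 3: ['of', 'water', 'silver'] (min_width=15, slack=2)
Line 4: ['plane', 'blue', 'it'] (min_width=13, slack=4)
Line 5: ['walk', 'go', 'string'] (min_width=14, slack=3)
Line 6: ['gentle', 'year', 'to'] (min_width=14, slack=3)
Line 7: ['big', 'bean', 'bridge'] (min_width=15, slack=2)
Line 8: ['letter', 'a', 'fish'] (min_width=13, slack=4)
Total lines: 8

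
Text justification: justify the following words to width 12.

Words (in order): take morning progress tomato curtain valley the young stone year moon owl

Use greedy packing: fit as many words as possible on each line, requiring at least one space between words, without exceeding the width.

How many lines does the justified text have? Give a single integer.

Line 1: ['take', 'morning'] (min_width=12, slack=0)
Line 2: ['progress'] (min_width=8, slack=4)
Line 3: ['tomato'] (min_width=6, slack=6)
Line 4: ['curtain'] (min_width=7, slack=5)
Line 5: ['valley', 'the'] (min_width=10, slack=2)
Line 6: ['young', 'stone'] (min_width=11, slack=1)
Line 7: ['year', 'moon'] (min_width=9, slack=3)
Line 8: ['owl'] (min_width=3, slack=9)
Total lines: 8

Answer: 8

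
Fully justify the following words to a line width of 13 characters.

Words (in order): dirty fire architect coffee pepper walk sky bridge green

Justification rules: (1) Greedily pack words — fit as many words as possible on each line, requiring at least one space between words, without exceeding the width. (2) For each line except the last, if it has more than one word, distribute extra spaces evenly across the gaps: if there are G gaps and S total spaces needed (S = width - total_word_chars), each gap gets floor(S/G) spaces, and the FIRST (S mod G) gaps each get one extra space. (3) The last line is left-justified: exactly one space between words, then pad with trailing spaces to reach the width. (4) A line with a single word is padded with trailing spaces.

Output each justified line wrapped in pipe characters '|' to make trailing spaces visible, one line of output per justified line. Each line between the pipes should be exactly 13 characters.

Line 1: ['dirty', 'fire'] (min_width=10, slack=3)
Line 2: ['architect'] (min_width=9, slack=4)
Line 3: ['coffee', 'pepper'] (min_width=13, slack=0)
Line 4: ['walk', 'sky'] (min_width=8, slack=5)
Line 5: ['bridge', 'green'] (min_width=12, slack=1)

Answer: |dirty    fire|
|architect    |
|coffee pepper|
|walk      sky|
|bridge green |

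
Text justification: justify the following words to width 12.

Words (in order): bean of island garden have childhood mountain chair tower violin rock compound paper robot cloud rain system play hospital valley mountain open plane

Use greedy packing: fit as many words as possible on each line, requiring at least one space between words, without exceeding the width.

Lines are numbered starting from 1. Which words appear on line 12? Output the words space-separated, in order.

Line 1: ['bean', 'of'] (min_width=7, slack=5)
Line 2: ['island'] (min_width=6, slack=6)
Line 3: ['garden', 'have'] (min_width=11, slack=1)
Line 4: ['childhood'] (min_width=9, slack=3)
Line 5: ['mountain'] (min_width=8, slack=4)
Line 6: ['chair', 'tower'] (min_width=11, slack=1)
Line 7: ['violin', 'rock'] (min_width=11, slack=1)
Line 8: ['compound'] (min_width=8, slack=4)
Line 9: ['paper', 'robot'] (min_width=11, slack=1)
Line 10: ['cloud', 'rain'] (min_width=10, slack=2)
Line 11: ['system', 'play'] (min_width=11, slack=1)
Line 12: ['hospital'] (min_width=8, slack=4)
Line 13: ['valley'] (min_width=6, slack=6)
Line 14: ['mountain'] (min_width=8, slack=4)
Line 15: ['open', 'plane'] (min_width=10, slack=2)

Answer: hospital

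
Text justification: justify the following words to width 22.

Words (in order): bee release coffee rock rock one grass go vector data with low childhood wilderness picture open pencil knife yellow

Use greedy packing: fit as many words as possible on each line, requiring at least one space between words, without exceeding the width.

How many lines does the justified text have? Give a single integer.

Answer: 6

Derivation:
Line 1: ['bee', 'release', 'coffee'] (min_width=18, slack=4)
Line 2: ['rock', 'rock', 'one', 'grass', 'go'] (min_width=22, slack=0)
Line 3: ['vector', 'data', 'with', 'low'] (min_width=20, slack=2)
Line 4: ['childhood', 'wilderness'] (min_width=20, slack=2)
Line 5: ['picture', 'open', 'pencil'] (min_width=19, slack=3)
Line 6: ['knife', 'yellow'] (min_width=12, slack=10)
Total lines: 6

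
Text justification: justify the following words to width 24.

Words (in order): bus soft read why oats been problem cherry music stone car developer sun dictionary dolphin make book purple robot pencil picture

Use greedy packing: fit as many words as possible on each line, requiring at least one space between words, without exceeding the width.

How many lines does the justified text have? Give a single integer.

Answer: 6

Derivation:
Line 1: ['bus', 'soft', 'read', 'why', 'oats'] (min_width=22, slack=2)
Line 2: ['been', 'problem', 'cherry'] (min_width=19, slack=5)
Line 3: ['music', 'stone', 'car'] (min_width=15, slack=9)
Line 4: ['developer', 'sun', 'dictionary'] (min_width=24, slack=0)
Line 5: ['dolphin', 'make', 'book', 'purple'] (min_width=24, slack=0)
Line 6: ['robot', 'pencil', 'picture'] (min_width=20, slack=4)
Total lines: 6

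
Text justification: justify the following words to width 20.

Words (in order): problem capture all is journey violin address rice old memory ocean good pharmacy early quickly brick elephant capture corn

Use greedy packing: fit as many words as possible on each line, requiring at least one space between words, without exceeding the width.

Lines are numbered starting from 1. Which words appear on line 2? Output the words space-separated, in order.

Line 1: ['problem', 'capture', 'all'] (min_width=19, slack=1)
Line 2: ['is', 'journey', 'violin'] (min_width=17, slack=3)
Line 3: ['address', 'rice', 'old'] (min_width=16, slack=4)
Line 4: ['memory', 'ocean', 'good'] (min_width=17, slack=3)
Line 5: ['pharmacy', 'early'] (min_width=14, slack=6)
Line 6: ['quickly', 'brick'] (min_width=13, slack=7)
Line 7: ['elephant', 'capture'] (min_width=16, slack=4)
Line 8: ['corn'] (min_width=4, slack=16)

Answer: is journey violin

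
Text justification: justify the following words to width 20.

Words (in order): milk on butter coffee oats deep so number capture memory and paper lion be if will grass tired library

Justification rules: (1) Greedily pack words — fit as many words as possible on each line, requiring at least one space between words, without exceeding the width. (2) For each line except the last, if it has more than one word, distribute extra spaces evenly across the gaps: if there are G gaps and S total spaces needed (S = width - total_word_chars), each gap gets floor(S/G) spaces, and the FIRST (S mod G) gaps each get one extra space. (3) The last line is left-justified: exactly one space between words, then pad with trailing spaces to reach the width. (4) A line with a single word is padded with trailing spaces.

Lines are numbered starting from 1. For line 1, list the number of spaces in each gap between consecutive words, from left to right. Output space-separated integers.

Line 1: ['milk', 'on', 'butter'] (min_width=14, slack=6)
Line 2: ['coffee', 'oats', 'deep', 'so'] (min_width=19, slack=1)
Line 3: ['number', 'capture'] (min_width=14, slack=6)
Line 4: ['memory', 'and', 'paper'] (min_width=16, slack=4)
Line 5: ['lion', 'be', 'if', 'will'] (min_width=15, slack=5)
Line 6: ['grass', 'tired', 'library'] (min_width=19, slack=1)

Answer: 4 4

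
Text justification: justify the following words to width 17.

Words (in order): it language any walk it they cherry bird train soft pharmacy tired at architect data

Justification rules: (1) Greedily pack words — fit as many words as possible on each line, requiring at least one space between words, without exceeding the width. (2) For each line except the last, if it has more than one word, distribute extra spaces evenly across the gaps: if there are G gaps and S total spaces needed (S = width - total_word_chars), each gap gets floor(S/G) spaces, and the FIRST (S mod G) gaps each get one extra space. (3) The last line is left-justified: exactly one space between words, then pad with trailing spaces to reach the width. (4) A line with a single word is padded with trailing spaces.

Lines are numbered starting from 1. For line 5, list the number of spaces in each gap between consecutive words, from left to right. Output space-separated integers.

Line 1: ['it', 'language', 'any'] (min_width=15, slack=2)
Line 2: ['walk', 'it', 'they'] (min_width=12, slack=5)
Line 3: ['cherry', 'bird', 'train'] (min_width=17, slack=0)
Line 4: ['soft', 'pharmacy'] (min_width=13, slack=4)
Line 5: ['tired', 'at'] (min_width=8, slack=9)
Line 6: ['architect', 'data'] (min_width=14, slack=3)

Answer: 10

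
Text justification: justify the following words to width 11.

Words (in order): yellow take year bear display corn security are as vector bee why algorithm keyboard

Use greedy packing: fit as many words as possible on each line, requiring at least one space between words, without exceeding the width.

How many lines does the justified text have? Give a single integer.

Line 1: ['yellow', 'take'] (min_width=11, slack=0)
Line 2: ['year', 'bear'] (min_width=9, slack=2)
Line 3: ['display'] (min_width=7, slack=4)
Line 4: ['corn'] (min_width=4, slack=7)
Line 5: ['security'] (min_width=8, slack=3)
Line 6: ['are', 'as'] (min_width=6, slack=5)
Line 7: ['vector', 'bee'] (min_width=10, slack=1)
Line 8: ['why'] (min_width=3, slack=8)
Line 9: ['algorithm'] (min_width=9, slack=2)
Line 10: ['keyboard'] (min_width=8, slack=3)
Total lines: 10

Answer: 10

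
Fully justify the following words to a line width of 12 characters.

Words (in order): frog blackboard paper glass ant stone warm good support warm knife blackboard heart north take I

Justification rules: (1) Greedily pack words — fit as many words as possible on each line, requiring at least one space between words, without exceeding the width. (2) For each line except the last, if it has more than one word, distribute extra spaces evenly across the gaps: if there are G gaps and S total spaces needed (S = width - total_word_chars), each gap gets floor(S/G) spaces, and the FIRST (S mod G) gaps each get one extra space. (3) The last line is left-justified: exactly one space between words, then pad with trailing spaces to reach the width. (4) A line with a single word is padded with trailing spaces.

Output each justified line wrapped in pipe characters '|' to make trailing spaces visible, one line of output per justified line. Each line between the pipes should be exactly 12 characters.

Answer: |frog        |
|blackboard  |
|paper  glass|
|ant    stone|
|warm    good|
|support warm|
|knife       |
|blackboard  |
|heart  north|
|take I      |

Derivation:
Line 1: ['frog'] (min_width=4, slack=8)
Line 2: ['blackboard'] (min_width=10, slack=2)
Line 3: ['paper', 'glass'] (min_width=11, slack=1)
Line 4: ['ant', 'stone'] (min_width=9, slack=3)
Line 5: ['warm', 'good'] (min_width=9, slack=3)
Line 6: ['support', 'warm'] (min_width=12, slack=0)
Line 7: ['knife'] (min_width=5, slack=7)
Line 8: ['blackboard'] (min_width=10, slack=2)
Line 9: ['heart', 'north'] (min_width=11, slack=1)
Line 10: ['take', 'I'] (min_width=6, slack=6)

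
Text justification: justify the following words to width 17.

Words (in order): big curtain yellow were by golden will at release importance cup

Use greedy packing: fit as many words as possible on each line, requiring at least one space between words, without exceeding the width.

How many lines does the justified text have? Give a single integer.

Line 1: ['big', 'curtain'] (min_width=11, slack=6)
Line 2: ['yellow', 'were', 'by'] (min_width=14, slack=3)
Line 3: ['golden', 'will', 'at'] (min_width=14, slack=3)
Line 4: ['release'] (min_width=7, slack=10)
Line 5: ['importance', 'cup'] (min_width=14, slack=3)
Total lines: 5

Answer: 5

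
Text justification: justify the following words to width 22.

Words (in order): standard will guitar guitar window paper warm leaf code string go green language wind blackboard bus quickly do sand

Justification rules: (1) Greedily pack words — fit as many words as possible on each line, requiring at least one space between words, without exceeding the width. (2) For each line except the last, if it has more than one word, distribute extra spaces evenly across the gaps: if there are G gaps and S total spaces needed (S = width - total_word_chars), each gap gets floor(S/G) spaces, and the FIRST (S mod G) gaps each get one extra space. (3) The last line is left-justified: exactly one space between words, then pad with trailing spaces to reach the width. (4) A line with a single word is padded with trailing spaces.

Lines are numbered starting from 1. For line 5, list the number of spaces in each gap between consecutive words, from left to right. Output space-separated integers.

Line 1: ['standard', 'will', 'guitar'] (min_width=20, slack=2)
Line 2: ['guitar', 'window', 'paper'] (min_width=19, slack=3)
Line 3: ['warm', 'leaf', 'code', 'string'] (min_width=21, slack=1)
Line 4: ['go', 'green', 'language', 'wind'] (min_width=22, slack=0)
Line 5: ['blackboard', 'bus', 'quickly'] (min_width=22, slack=0)
Line 6: ['do', 'sand'] (min_width=7, slack=15)

Answer: 1 1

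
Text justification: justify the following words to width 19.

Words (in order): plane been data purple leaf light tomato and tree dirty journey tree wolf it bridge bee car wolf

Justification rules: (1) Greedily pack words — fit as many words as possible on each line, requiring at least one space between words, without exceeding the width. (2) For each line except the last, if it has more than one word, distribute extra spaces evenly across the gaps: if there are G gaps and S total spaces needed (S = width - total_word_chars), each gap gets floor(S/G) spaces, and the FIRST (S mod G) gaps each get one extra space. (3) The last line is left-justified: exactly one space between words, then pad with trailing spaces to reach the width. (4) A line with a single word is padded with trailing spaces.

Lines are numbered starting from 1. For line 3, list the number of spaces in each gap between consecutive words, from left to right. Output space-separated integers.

Line 1: ['plane', 'been', 'data'] (min_width=15, slack=4)
Line 2: ['purple', 'leaf', 'light'] (min_width=17, slack=2)
Line 3: ['tomato', 'and', 'tree'] (min_width=15, slack=4)
Line 4: ['dirty', 'journey', 'tree'] (min_width=18, slack=1)
Line 5: ['wolf', 'it', 'bridge', 'bee'] (min_width=18, slack=1)
Line 6: ['car', 'wolf'] (min_width=8, slack=11)

Answer: 3 3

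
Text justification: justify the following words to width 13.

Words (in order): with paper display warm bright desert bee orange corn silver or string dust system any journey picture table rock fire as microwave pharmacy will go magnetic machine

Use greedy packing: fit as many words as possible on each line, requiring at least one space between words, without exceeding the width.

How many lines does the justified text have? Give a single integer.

Line 1: ['with', 'paper'] (min_width=10, slack=3)
Line 2: ['display', 'warm'] (min_width=12, slack=1)
Line 3: ['bright', 'desert'] (min_width=13, slack=0)
Line 4: ['bee', 'orange'] (min_width=10, slack=3)
Line 5: ['corn', 'silver'] (min_width=11, slack=2)
Line 6: ['or', 'string'] (min_width=9, slack=4)
Line 7: ['dust', 'system'] (min_width=11, slack=2)
Line 8: ['any', 'journey'] (min_width=11, slack=2)
Line 9: ['picture', 'table'] (min_width=13, slack=0)
Line 10: ['rock', 'fire', 'as'] (min_width=12, slack=1)
Line 11: ['microwave'] (min_width=9, slack=4)
Line 12: ['pharmacy', 'will'] (min_width=13, slack=0)
Line 13: ['go', 'magnetic'] (min_width=11, slack=2)
Line 14: ['machine'] (min_width=7, slack=6)
Total lines: 14

Answer: 14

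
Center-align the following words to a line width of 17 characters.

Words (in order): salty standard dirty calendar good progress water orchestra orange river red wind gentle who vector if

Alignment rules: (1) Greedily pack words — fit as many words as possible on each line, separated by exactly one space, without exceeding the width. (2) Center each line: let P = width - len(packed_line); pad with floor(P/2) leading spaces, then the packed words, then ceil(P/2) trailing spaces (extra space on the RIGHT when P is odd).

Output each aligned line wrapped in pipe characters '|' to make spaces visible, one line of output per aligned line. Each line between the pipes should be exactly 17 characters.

Line 1: ['salty', 'standard'] (min_width=14, slack=3)
Line 2: ['dirty', 'calendar'] (min_width=14, slack=3)
Line 3: ['good', 'progress'] (min_width=13, slack=4)
Line 4: ['water', 'orchestra'] (min_width=15, slack=2)
Line 5: ['orange', 'river', 'red'] (min_width=16, slack=1)
Line 6: ['wind', 'gentle', 'who'] (min_width=15, slack=2)
Line 7: ['vector', 'if'] (min_width=9, slack=8)

Answer: | salty standard  |
| dirty calendar  |
|  good progress  |
| water orchestra |
|orange river red |
| wind gentle who |
|    vector if    |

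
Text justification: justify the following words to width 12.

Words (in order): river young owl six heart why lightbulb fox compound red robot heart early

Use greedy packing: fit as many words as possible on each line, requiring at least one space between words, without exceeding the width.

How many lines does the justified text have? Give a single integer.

Line 1: ['river', 'young'] (min_width=11, slack=1)
Line 2: ['owl', 'six'] (min_width=7, slack=5)
Line 3: ['heart', 'why'] (min_width=9, slack=3)
Line 4: ['lightbulb'] (min_width=9, slack=3)
Line 5: ['fox', 'compound'] (min_width=12, slack=0)
Line 6: ['red', 'robot'] (min_width=9, slack=3)
Line 7: ['heart', 'early'] (min_width=11, slack=1)
Total lines: 7

Answer: 7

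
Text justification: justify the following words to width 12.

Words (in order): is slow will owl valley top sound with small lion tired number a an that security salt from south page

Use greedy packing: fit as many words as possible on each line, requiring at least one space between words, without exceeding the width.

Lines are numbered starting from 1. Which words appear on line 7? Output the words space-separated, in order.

Line 1: ['is', 'slow', 'will'] (min_width=12, slack=0)
Line 2: ['owl', 'valley'] (min_width=10, slack=2)
Line 3: ['top', 'sound'] (min_width=9, slack=3)
Line 4: ['with', 'small'] (min_width=10, slack=2)
Line 5: ['lion', 'tired'] (min_width=10, slack=2)
Line 6: ['number', 'a', 'an'] (min_width=11, slack=1)
Line 7: ['that'] (min_width=4, slack=8)
Line 8: ['security'] (min_width=8, slack=4)
Line 9: ['salt', 'from'] (min_width=9, slack=3)
Line 10: ['south', 'page'] (min_width=10, slack=2)

Answer: that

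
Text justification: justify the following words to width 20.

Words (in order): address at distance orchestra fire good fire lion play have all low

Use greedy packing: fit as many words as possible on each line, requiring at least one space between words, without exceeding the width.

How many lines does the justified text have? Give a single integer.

Answer: 4

Derivation:
Line 1: ['address', 'at', 'distance'] (min_width=19, slack=1)
Line 2: ['orchestra', 'fire', 'good'] (min_width=19, slack=1)
Line 3: ['fire', 'lion', 'play', 'have'] (min_width=19, slack=1)
Line 4: ['all', 'low'] (min_width=7, slack=13)
Total lines: 4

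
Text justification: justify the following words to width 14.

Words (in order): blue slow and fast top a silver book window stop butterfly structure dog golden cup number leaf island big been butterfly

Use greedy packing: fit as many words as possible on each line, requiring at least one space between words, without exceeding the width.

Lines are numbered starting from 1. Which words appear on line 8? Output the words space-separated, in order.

Answer: number leaf

Derivation:
Line 1: ['blue', 'slow', 'and'] (min_width=13, slack=1)
Line 2: ['fast', 'top', 'a'] (min_width=10, slack=4)
Line 3: ['silver', 'book'] (min_width=11, slack=3)
Line 4: ['window', 'stop'] (min_width=11, slack=3)
Line 5: ['butterfly'] (min_width=9, slack=5)
Line 6: ['structure', 'dog'] (min_width=13, slack=1)
Line 7: ['golden', 'cup'] (min_width=10, slack=4)
Line 8: ['number', 'leaf'] (min_width=11, slack=3)
Line 9: ['island', 'big'] (min_width=10, slack=4)
Line 10: ['been', 'butterfly'] (min_width=14, slack=0)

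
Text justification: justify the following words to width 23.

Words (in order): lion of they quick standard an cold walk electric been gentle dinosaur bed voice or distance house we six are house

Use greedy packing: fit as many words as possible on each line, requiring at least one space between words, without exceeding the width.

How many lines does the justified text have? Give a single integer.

Line 1: ['lion', 'of', 'they', 'quick'] (min_width=18, slack=5)
Line 2: ['standard', 'an', 'cold', 'walk'] (min_width=21, slack=2)
Line 3: ['electric', 'been', 'gentle'] (min_width=20, slack=3)
Line 4: ['dinosaur', 'bed', 'voice', 'or'] (min_width=21, slack=2)
Line 5: ['distance', 'house', 'we', 'six'] (min_width=21, slack=2)
Line 6: ['are', 'house'] (min_width=9, slack=14)
Total lines: 6

Answer: 6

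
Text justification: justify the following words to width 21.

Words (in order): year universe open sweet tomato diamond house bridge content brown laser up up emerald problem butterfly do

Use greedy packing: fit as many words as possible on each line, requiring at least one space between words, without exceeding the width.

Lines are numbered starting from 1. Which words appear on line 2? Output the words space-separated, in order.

Line 1: ['year', 'universe', 'open'] (min_width=18, slack=3)
Line 2: ['sweet', 'tomato', 'diamond'] (min_width=20, slack=1)
Line 3: ['house', 'bridge', 'content'] (min_width=20, slack=1)
Line 4: ['brown', 'laser', 'up', 'up'] (min_width=17, slack=4)
Line 5: ['emerald', 'problem'] (min_width=15, slack=6)
Line 6: ['butterfly', 'do'] (min_width=12, slack=9)

Answer: sweet tomato diamond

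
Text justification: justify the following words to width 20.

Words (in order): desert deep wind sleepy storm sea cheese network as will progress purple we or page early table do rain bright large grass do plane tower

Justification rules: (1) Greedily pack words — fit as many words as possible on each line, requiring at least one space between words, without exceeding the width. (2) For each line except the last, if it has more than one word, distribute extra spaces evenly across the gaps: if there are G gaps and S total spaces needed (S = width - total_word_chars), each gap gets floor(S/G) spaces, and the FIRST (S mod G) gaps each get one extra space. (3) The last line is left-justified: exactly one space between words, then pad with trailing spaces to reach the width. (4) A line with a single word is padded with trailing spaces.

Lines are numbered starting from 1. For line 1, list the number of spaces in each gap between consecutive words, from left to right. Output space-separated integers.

Line 1: ['desert', 'deep', 'wind'] (min_width=16, slack=4)
Line 2: ['sleepy', 'storm', 'sea'] (min_width=16, slack=4)
Line 3: ['cheese', 'network', 'as'] (min_width=17, slack=3)
Line 4: ['will', 'progress', 'purple'] (min_width=20, slack=0)
Line 5: ['we', 'or', 'page', 'early'] (min_width=16, slack=4)
Line 6: ['table', 'do', 'rain', 'bright'] (min_width=20, slack=0)
Line 7: ['large', 'grass', 'do', 'plane'] (min_width=20, slack=0)
Line 8: ['tower'] (min_width=5, slack=15)

Answer: 3 3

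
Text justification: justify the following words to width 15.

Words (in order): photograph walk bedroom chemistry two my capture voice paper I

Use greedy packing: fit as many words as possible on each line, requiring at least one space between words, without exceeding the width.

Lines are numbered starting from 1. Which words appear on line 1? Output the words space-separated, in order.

Answer: photograph walk

Derivation:
Line 1: ['photograph', 'walk'] (min_width=15, slack=0)
Line 2: ['bedroom'] (min_width=7, slack=8)
Line 3: ['chemistry', 'two'] (min_width=13, slack=2)
Line 4: ['my', 'capture'] (min_width=10, slack=5)
Line 5: ['voice', 'paper', 'I'] (min_width=13, slack=2)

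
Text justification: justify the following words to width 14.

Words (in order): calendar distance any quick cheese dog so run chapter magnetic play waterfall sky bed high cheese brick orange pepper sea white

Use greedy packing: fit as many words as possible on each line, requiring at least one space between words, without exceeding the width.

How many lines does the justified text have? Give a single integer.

Line 1: ['calendar'] (min_width=8, slack=6)
Line 2: ['distance', 'any'] (min_width=12, slack=2)
Line 3: ['quick', 'cheese'] (min_width=12, slack=2)
Line 4: ['dog', 'so', 'run'] (min_width=10, slack=4)
Line 5: ['chapter'] (min_width=7, slack=7)
Line 6: ['magnetic', 'play'] (min_width=13, slack=1)
Line 7: ['waterfall', 'sky'] (min_width=13, slack=1)
Line 8: ['bed', 'high'] (min_width=8, slack=6)
Line 9: ['cheese', 'brick'] (min_width=12, slack=2)
Line 10: ['orange', 'pepper'] (min_width=13, slack=1)
Line 11: ['sea', 'white'] (min_width=9, slack=5)
Total lines: 11

Answer: 11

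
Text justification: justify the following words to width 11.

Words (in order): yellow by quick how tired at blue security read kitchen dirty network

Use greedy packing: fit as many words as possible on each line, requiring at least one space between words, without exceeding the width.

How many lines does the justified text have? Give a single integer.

Line 1: ['yellow', 'by'] (min_width=9, slack=2)
Line 2: ['quick', 'how'] (min_width=9, slack=2)
Line 3: ['tired', 'at'] (min_width=8, slack=3)
Line 4: ['blue'] (min_width=4, slack=7)
Line 5: ['security'] (min_width=8, slack=3)
Line 6: ['read'] (min_width=4, slack=7)
Line 7: ['kitchen'] (min_width=7, slack=4)
Line 8: ['dirty'] (min_width=5, slack=6)
Line 9: ['network'] (min_width=7, slack=4)
Total lines: 9

Answer: 9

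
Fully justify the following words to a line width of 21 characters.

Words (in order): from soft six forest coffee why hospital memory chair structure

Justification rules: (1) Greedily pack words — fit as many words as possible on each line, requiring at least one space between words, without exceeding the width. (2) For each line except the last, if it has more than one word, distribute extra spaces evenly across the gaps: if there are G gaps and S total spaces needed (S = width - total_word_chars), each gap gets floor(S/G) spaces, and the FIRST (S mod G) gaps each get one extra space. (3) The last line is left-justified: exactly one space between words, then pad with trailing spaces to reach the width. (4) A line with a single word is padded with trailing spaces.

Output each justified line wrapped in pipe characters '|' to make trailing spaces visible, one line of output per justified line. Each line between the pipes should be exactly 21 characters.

Answer: |from  soft six forest|
|coffee  why  hospital|
|memory          chair|
|structure            |

Derivation:
Line 1: ['from', 'soft', 'six', 'forest'] (min_width=20, slack=1)
Line 2: ['coffee', 'why', 'hospital'] (min_width=19, slack=2)
Line 3: ['memory', 'chair'] (min_width=12, slack=9)
Line 4: ['structure'] (min_width=9, slack=12)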